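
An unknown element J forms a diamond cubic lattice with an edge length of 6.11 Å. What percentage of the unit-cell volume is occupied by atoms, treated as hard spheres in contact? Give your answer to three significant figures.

34.0%

In a diamond cubic lattice nearest neighbors lie along the body diagonal with √3·a = 8r, so r = 0.2165a = 1.323 Å.
Packing fraction = Z·(4/3)πr³ / a³ = 8 × (4/3)π × (1.323)³ / (6.11)³ = 0.3401 = 34.0%.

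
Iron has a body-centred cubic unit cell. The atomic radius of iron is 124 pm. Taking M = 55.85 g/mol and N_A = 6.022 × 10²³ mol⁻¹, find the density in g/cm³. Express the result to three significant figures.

7.90 g/cm³

In a BCC lattice, atoms touch along the body diagonal, so √3·a = 4r, giving a = 286.4 pm = 2.864 × 10^-8 cm.
With Z = 2, ρ = Z·M/(N_A·a³) = 2 × 55.85 / (6.022 × 10²³ × 2.348 × 10^-23) = 7.899 g/cm³.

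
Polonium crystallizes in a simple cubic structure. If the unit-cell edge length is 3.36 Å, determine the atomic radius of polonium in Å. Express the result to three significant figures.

In a simple cubic lattice, atoms touch along the cell edge, so a = 2r.
r = a/2 = 3.36/2 = 1.68 Å.

1.68 Å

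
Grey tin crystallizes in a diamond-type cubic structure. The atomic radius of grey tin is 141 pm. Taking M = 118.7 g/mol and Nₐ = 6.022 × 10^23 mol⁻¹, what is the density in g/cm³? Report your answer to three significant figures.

5.71 g/cm³

In a diamond cubic lattice, nearest neighbors lie along the body diagonal with √3·a = 8r, giving a = 651.3 pm = 6.513 × 10^-8 cm.
With Z = 8, ρ = Z·M/(N_A·a³) = 8 × 118.7 / (6.022 × 10²³ × 2.762 × 10^-22) = 5.709 g/cm³.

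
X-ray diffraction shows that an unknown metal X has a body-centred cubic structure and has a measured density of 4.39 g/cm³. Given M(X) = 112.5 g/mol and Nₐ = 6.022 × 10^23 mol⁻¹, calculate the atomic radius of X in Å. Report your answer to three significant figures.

1.90 Å

For a BCC cell (Z = 2), a³ = Z·M/(N_A·ρ) = 2 × 112.5 / (6.022 × 10²³ × 4.390) = 8.511 × 10^-23 cm³, so a = 4.399 × 10^-8 cm = 4.399 Å.
Atoms touch along the body diagonal, so √3·a = 4r, so r = 0.4330 × a = 1.90 Å.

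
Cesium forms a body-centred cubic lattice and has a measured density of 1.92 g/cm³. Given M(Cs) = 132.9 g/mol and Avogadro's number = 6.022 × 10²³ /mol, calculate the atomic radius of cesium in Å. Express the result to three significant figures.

For a BCC cell (Z = 2), a³ = Z·M/(N_A·ρ) = 2 × 132.9 / (6.022 × 10²³ × 1.920) = 2.299 × 10^-22 cm³, so a = 6.126 × 10^-8 cm = 6.126 Å.
Atoms touch along the body diagonal, so √3·a = 4r, so r = 0.4330 × a = 2.65 Å.

2.65 Å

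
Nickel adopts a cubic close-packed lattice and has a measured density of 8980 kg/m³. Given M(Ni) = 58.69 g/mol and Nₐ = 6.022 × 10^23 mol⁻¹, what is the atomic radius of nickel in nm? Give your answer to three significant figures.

For an FCC cell (Z = 4), a³ = Z·M/(N_A·ρ) = 4 × 58.69 / (6.022 × 10²³ × 8.980) = 4.341 × 10^-23 cm³, so a = 3.515 × 10^-8 cm = 0.3515 nm.
Atoms touch along the face diagonal, so √2·a = 4r, so r = 0.3536 × a = 0.124 nm.

0.124 nm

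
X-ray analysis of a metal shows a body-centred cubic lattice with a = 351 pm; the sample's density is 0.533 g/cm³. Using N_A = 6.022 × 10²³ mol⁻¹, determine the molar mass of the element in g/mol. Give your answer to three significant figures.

6.94 g/mol

A BCC cell has Z = 2 atoms; a = 3.510 × 10^-8 cm.
M = ρ·N_A·a³/Z = 0.533 × 6.022 × 10²³ × 4.324 × 10^-23 / 2 = 6.94 g/mol.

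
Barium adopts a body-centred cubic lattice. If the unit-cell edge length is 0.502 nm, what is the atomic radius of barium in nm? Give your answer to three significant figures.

0.217 nm

In a BCC lattice, atoms touch along the body diagonal, so √3·a = 4r.
r = √3·a/4 = 1.7321 × 0.502 / 4 = 0.217 nm.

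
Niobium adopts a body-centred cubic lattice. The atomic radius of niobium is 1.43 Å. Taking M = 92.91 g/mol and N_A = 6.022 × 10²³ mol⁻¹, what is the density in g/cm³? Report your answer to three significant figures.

In a BCC lattice, atoms touch along the body diagonal, so √3·a = 4r, giving a = 3.302 Å = 3.302 × 10^-8 cm.
With Z = 2, ρ = Z·M/(N_A·a³) = 2 × 92.91 / (6.022 × 10²³ × 3.602 × 10^-23) = 8.567 g/cm³.

8.57 g/cm³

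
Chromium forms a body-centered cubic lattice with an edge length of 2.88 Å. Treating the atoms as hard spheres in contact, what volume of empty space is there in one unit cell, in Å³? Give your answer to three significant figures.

7.64 Å³

In a BCC lattice atoms touch along the body diagonal, so √3·a = 4r, so r = 0.4330a = 1.247 Å.
V_cell = a³ = 23.89 Å³; V_atoms = 2 × (4/3)πr³ = 16.25 Å³.
Empty space = 23.89 − 16.25 = 7.64 Å³.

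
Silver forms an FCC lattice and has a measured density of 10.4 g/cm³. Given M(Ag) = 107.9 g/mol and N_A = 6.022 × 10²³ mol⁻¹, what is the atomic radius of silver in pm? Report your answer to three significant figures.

145 pm

For an FCC cell (Z = 4), a³ = Z·M/(N_A·ρ) = 4 × 107.9 / (6.022 × 10²³ × 10.40) = 6.891 × 10^-23 cm³, so a = 4.100 × 10^-8 cm = 410.0 pm.
Atoms touch along the face diagonal, so √2·a = 4r, so r = 0.3536 × a = 145 pm.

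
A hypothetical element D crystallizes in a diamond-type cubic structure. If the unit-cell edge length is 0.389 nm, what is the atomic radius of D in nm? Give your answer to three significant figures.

In a diamond cubic lattice, nearest neighbors lie along the body diagonal with √3·a = 8r.
r = √3·a/8 = 1.7321 × 0.389 / 8 = 0.0842 nm.

0.0842 nm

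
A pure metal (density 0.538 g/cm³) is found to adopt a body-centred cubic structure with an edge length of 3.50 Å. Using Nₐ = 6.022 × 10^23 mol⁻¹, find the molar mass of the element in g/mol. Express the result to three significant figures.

6.95 g/mol

A BCC cell has Z = 2 atoms; a = 3.500 × 10^-8 cm.
M = ρ·N_A·a³/Z = 0.538 × 6.022 × 10²³ × 4.288 × 10^-23 / 2 = 6.95 g/mol.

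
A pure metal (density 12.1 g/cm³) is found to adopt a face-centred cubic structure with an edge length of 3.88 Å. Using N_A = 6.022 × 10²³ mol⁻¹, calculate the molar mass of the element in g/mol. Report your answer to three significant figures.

An FCC cell has Z = 4 atoms; a = 3.880 × 10^-8 cm.
M = ρ·N_A·a³/Z = 12.1 × 6.022 × 10²³ × 5.841 × 10^-23 / 4 = 106 g/mol.

106 g/mol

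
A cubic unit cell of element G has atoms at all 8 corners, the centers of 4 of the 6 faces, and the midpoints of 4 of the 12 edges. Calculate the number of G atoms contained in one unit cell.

Corner atoms are shared by 8 cells (1/8 each), face atoms by 2 (1/2 each), edge atoms by 4 (1/4 each).
Net atoms = 8 × 1/8 + 4 × 1/2 + 4 × 1/4 = 1 + 2 + 1 = 4.

4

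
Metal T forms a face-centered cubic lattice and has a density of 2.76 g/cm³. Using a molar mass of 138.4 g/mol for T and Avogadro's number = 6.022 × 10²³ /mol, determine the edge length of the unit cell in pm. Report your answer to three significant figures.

693 pm

With Z = 4 atoms per FCC cell, a³ = Z·M/(N_A·ρ) = 4 × 138.4 / (6.022 × 10²³ × 2.760 g/cm³) = 3.331 × 10^-22 cm³.
a = (3.331 × 10^-22)^(1/3) = 6.932 × 10^-8 cm = 693 pm.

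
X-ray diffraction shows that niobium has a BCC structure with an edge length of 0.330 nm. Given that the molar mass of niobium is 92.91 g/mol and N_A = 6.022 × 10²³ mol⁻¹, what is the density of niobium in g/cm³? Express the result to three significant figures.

A BCC unit cell contains Z = 2 atoms.
Cell volume: a³ = (0.330 nm)³ = (3.300 × 10^-8 cm)³ = 3.594 × 10^-23 cm³.
ρ = Z·M/(N_A·a³) = 2 × 92.91 / (6.022 × 10²³ × 3.594 × 10^-23) = 8.586 g/cm³.

8.59 g/cm³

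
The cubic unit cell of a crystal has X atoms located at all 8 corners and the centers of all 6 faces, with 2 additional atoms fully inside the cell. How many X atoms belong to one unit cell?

Corner atoms are shared by 8 cells (1/8 each), face atoms by 2 (1/2 each), interior atoms are unshared.
Net atoms = 8 × 1/8 + 6 × 1/2 + 2 = 1 + 3 + 2 = 6.

6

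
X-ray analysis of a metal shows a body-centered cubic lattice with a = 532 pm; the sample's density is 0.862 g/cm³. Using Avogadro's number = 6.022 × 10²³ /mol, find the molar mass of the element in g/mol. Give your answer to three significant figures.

A BCC cell has Z = 2 atoms; a = 5.320 × 10^-8 cm.
M = ρ·N_A·a³/Z = 0.862 × 6.022 × 10²³ × 1.506 × 10^-22 / 2 = 39.1 g/mol.

39.1 g/mol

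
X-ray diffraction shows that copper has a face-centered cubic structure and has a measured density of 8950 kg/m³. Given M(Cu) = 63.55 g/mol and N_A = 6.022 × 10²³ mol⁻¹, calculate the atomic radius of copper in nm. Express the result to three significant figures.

0.128 nm

For an FCC cell (Z = 4), a³ = Z·M/(N_A·ρ) = 4 × 63.55 / (6.022 × 10²³ × 8.950) = 4.716 × 10^-23 cm³, so a = 3.613 × 10^-8 cm = 0.3613 nm.
Atoms touch along the face diagonal, so √2·a = 4r, so r = 0.3536 × a = 0.128 nm.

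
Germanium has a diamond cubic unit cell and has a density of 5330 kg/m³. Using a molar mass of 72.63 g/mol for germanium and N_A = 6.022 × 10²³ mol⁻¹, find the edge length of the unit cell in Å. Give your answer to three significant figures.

5.66 Å

With Z = 8 atoms per diamond cubic cell, a³ = Z·M/(N_A·ρ) = 8 × 72.63 / (6.022 × 10²³ × 5.330 g/cm³) = 1.810 × 10^-22 cm³.
a = (1.810 × 10^-22)^(1/3) = 5.657 × 10^-8 cm = 5.66 Å.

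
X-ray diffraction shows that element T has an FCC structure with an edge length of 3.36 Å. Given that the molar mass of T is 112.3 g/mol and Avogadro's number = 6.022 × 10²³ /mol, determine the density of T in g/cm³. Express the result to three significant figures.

An FCC unit cell contains Z = 4 atoms.
Cell volume: a³ = (3.36 Å)³ = (3.360 × 10^-8 cm)³ = 3.793 × 10^-23 cm³.
ρ = Z·M/(N_A·a³) = 4 × 112.3 / (6.022 × 10²³ × 3.793 × 10^-23) = 19.66 g/cm³.

19.7 g/cm³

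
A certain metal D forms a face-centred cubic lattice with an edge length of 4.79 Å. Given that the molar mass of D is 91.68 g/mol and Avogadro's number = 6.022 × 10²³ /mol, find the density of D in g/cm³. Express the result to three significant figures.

5.54 g/cm³

An FCC unit cell contains Z = 4 atoms.
Cell volume: a³ = (4.79 Å)³ = (4.790 × 10^-8 cm)³ = 1.099 × 10^-22 cm³.
ρ = Z·M/(N_A·a³) = 4 × 91.68 / (6.022 × 10²³ × 1.099 × 10^-22) = 5.541 g/cm³.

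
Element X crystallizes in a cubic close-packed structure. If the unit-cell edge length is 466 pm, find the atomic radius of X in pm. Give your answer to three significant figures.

165 pm

In an FCC lattice, atoms touch along the face diagonal, so √2·a = 4r.
r = √2·a/4 = 1.4142 × 466 / 4 = 165 pm.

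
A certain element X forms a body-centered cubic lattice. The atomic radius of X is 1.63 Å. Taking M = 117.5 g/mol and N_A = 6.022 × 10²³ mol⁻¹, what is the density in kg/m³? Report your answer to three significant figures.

In a BCC lattice, atoms touch along the body diagonal, so √3·a = 4r, giving a = 3.764 Å = 3.764 × 10^-8 cm.
With Z = 2, ρ = Z·M/(N_A·a³) = 2 × 117.5 / (6.022 × 10²³ × 5.334 × 10^-23) = 7.316 g/cm³ = 7320 kg/m³.

7320 kg/m³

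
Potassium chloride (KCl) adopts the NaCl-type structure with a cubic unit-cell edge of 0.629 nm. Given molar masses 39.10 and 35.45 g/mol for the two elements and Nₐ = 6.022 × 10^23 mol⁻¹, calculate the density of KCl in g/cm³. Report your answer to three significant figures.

1.99 g/cm³

The NaCl-type structure contains Z = 4 formula units per cell; M(KCl) = 39.10 + 35.45 = 74.55 g/mol.
a³ = (6.290 × 10^-8 cm)³ = 2.489 × 10^-22 cm³.
ρ = 4 × 74.55 / (6.022 × 10²³ × 2.489 × 10^-22) = 1.990 g/cm³.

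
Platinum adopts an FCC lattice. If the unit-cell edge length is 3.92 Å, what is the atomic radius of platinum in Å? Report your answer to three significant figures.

In an FCC lattice, atoms touch along the face diagonal, so √2·a = 4r.
r = √2·a/4 = 1.4142 × 3.92 / 4 = 1.39 Å.

1.39 Å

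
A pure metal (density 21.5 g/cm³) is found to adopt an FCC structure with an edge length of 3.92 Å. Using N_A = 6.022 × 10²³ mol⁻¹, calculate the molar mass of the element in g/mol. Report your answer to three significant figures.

195 g/mol

An FCC cell has Z = 4 atoms; a = 3.920 × 10^-8 cm.
M = ρ·N_A·a³/Z = 21.5 × 6.022 × 10²³ × 6.024 × 10^-23 / 4 = 195 g/mol.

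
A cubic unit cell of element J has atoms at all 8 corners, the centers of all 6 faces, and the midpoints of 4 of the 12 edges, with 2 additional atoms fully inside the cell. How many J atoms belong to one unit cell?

7

Corner atoms are shared by 8 cells (1/8 each), face atoms by 2 (1/2 each), edge atoms by 4 (1/4 each), interior atoms are unshared.
Net atoms = 8 × 1/8 + 6 × 1/2 + 4 × 1/4 + 2 = 1 + 3 + 1 + 2 = 7.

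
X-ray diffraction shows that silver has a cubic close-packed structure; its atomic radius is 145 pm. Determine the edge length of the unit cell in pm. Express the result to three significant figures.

In an FCC lattice, atoms touch along the face diagonal, so √2·a = 4r.
a = 4r/√2 = 4 × 145 / 1.4142 = 410 pm.

410 pm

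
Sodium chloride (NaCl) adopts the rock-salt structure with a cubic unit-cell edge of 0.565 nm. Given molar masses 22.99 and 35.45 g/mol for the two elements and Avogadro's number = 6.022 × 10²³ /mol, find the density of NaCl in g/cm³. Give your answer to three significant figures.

The rock-salt structure contains Z = 4 formula units per cell; M(NaCl) = 22.99 + 35.45 = 58.44 g/mol.
a³ = (5.650 × 10^-8 cm)³ = 1.804 × 10^-22 cm³.
ρ = 4 × 58.44 / (6.022 × 10²³ × 1.804 × 10^-22) = 2.152 g/cm³.

2.15 g/cm³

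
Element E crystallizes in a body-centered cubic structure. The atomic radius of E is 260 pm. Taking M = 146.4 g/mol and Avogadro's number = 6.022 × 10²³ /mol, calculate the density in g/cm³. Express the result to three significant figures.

In a BCC lattice, atoms touch along the body diagonal, so √3·a = 4r, giving a = 600.4 pm = 6.004 × 10^-8 cm.
With Z = 2, ρ = Z·M/(N_A·a³) = 2 × 146.4 / (6.022 × 10²³ × 2.165 × 10^-22) = 2.246 g/cm³.

2.25 g/cm³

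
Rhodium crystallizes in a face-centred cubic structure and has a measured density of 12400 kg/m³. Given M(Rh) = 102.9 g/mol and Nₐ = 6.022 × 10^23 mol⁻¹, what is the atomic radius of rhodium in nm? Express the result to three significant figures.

0.135 nm

For an FCC cell (Z = 4), a³ = Z·M/(N_A·ρ) = 4 × 102.9 / (6.022 × 10²³ × 12.40) = 5.512 × 10^-23 cm³, so a = 3.806 × 10^-8 cm = 0.3806 nm.
Atoms touch along the face diagonal, so √2·a = 4r, so r = 0.3536 × a = 0.135 nm.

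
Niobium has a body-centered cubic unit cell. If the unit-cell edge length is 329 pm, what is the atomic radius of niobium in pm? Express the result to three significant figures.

142 pm

In a BCC lattice, atoms touch along the body diagonal, so √3·a = 4r.
r = √3·a/4 = 1.7321 × 329 / 4 = 142 pm.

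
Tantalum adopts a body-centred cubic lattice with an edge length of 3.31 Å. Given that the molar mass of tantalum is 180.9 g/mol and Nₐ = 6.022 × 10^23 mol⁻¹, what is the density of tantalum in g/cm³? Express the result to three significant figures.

A BCC unit cell contains Z = 2 atoms.
Cell volume: a³ = (3.31 Å)³ = (3.310 × 10^-8 cm)³ = 3.626 × 10^-23 cm³.
ρ = Z·M/(N_A·a³) = 2 × 180.9 / (6.022 × 10²³ × 3.626 × 10^-23) = 16.57 g/cm³.

16.6 g/cm³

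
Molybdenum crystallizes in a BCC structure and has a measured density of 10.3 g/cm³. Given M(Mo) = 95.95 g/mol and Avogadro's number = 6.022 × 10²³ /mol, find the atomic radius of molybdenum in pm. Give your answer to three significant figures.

For a BCC cell (Z = 2), a³ = Z·M/(N_A·ρ) = 2 × 95.95 / (6.022 × 10²³ × 10.30) = 3.094 × 10^-23 cm³, so a = 3.139 × 10^-8 cm = 313.9 pm.
Atoms touch along the body diagonal, so √3·a = 4r, so r = 0.4330 × a = 136 pm.

136 pm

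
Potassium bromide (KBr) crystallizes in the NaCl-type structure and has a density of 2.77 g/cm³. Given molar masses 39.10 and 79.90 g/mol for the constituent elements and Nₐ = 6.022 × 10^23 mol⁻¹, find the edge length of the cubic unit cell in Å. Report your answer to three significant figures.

M(KBr) = 119.0 g/mol; Z = 4 formula units per cell.
a³ = Z·M/(N_A·ρ) = 4 × 119.0 / (6.022 × 10²³ × 2.77) = 2.854 × 10^-22 cm³, so a = 6.584 × 10^-8 cm = 6.58 Å.

6.58 Å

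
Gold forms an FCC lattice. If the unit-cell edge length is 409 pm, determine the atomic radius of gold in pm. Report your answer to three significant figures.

In an FCC lattice, atoms touch along the face diagonal, so √2·a = 4r.
r = √2·a/4 = 1.4142 × 409 / 4 = 145 pm.

145 pm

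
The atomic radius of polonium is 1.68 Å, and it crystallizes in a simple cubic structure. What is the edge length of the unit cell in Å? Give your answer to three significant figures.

3.36 Å

In a simple cubic lattice, atoms touch along the cell edge, so a = 2r.
a = 2r = 2 × 1.68 = 3.36 Å.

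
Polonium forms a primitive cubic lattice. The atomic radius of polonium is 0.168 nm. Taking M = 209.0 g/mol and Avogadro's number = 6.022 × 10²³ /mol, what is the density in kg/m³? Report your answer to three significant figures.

In a simple cubic lattice, atoms touch along the cell edge, so a = 2r, giving a = 0.3360 nm = 3.360 × 10^-8 cm.
With Z = 1, ρ = Z·M/(N_A·a³) = 1 × 209.0 / (6.022 × 10²³ × 3.793 × 10^-23) = 9.149 g/cm³ = 9150 kg/m³.

9150 kg/m³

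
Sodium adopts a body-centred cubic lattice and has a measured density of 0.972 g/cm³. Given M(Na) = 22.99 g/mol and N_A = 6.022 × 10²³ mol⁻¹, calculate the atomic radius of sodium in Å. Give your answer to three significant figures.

1.85 Å

For a BCC cell (Z = 2), a³ = Z·M/(N_A·ρ) = 2 × 22.99 / (6.022 × 10²³ × 0.9720) = 7.855 × 10^-23 cm³, so a = 4.283 × 10^-8 cm = 4.283 Å.
Atoms touch along the body diagonal, so √3·a = 4r, so r = 0.4330 × a = 1.85 Å.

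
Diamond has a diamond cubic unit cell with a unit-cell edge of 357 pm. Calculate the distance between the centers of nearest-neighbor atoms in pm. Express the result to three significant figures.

In a diamond cubic structure, nearest neighbors lie along the body diagonal with √3·a = 8r; the nearest-neighbor distance equals 2r = 0.4330·a.
d = 0.4330 × 357 = 155 pm.

155 pm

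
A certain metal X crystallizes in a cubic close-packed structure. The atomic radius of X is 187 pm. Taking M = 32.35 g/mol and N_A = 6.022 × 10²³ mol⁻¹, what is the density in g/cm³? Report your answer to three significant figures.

1.45 g/cm³

In an FCC lattice, atoms touch along the face diagonal, so √2·a = 4r, giving a = 528.9 pm = 5.289 × 10^-8 cm.
With Z = 4, ρ = Z·M/(N_A·a³) = 4 × 32.35 / (6.022 × 10²³ × 1.480 × 10^-22) = 1.452 g/cm³.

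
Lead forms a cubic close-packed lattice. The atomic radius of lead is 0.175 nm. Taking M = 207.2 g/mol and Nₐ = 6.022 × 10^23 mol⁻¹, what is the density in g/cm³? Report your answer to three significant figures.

11.3 g/cm³

In an FCC lattice, atoms touch along the face diagonal, so √2·a = 4r, giving a = 0.4950 nm = 4.950 × 10^-8 cm.
With Z = 4, ρ = Z·M/(N_A·a³) = 4 × 207.2 / (6.022 × 10²³ × 1.213 × 10^-22) = 11.35 g/cm³.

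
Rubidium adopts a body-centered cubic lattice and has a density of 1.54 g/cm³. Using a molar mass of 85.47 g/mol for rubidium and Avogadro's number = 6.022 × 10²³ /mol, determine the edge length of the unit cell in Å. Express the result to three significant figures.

With Z = 2 atoms per BCC cell, a³ = Z·M/(N_A·ρ) = 2 × 85.47 / (6.022 × 10²³ × 1.540 g/cm³) = 1.843 × 10^-22 cm³.
a = (1.843 × 10^-22)^(1/3) = 5.691 × 10^-8 cm = 5.69 Å.

5.69 Å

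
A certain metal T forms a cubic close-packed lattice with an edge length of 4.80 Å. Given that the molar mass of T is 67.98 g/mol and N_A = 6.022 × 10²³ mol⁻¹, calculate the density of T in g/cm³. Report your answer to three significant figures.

4.08 g/cm³

An FCC unit cell contains Z = 4 atoms.
Cell volume: a³ = (4.80 Å)³ = (4.800 × 10^-8 cm)³ = 1.106 × 10^-22 cm³.
ρ = Z·M/(N_A·a³) = 4 × 67.98 / (6.022 × 10²³ × 1.106 × 10^-22) = 4.083 g/cm³.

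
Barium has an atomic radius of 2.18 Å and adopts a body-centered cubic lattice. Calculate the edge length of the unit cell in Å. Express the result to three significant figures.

In a BCC lattice, atoms touch along the body diagonal, so √3·a = 4r.
a = 4r/√3 = 4 × 2.18 / 1.7321 = 5.03 Å.

5.03 Å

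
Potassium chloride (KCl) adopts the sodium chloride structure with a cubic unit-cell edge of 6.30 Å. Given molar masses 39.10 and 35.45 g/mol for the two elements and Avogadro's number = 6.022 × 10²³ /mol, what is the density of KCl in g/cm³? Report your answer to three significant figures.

1.98 g/cm³

The sodium chloride structure contains Z = 4 formula units per cell; M(KCl) = 39.10 + 35.45 = 74.55 g/mol.
a³ = (6.300 × 10^-8 cm)³ = 2.500 × 10^-22 cm³.
ρ = 4 × 74.55 / (6.022 × 10²³ × 2.500 × 10^-22) = 1.980 g/cm³.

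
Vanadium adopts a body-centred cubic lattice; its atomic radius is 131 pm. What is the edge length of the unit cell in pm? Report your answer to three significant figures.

303 pm

In a BCC lattice, atoms touch along the body diagonal, so √3·a = 4r.
a = 4r/√3 = 4 × 131 / 1.7321 = 303 pm.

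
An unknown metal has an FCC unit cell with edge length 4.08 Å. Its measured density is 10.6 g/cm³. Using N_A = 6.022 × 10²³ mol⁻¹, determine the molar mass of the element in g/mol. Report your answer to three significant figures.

108 g/mol

An FCC cell has Z = 4 atoms; a = 4.080 × 10^-8 cm.
M = ρ·N_A·a³/Z = 10.6 × 6.022 × 10²³ × 6.792 × 10^-23 / 4 = 108 g/mol.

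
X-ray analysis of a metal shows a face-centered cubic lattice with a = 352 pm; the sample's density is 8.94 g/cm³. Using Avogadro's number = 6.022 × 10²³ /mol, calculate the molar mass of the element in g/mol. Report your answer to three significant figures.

An FCC cell has Z = 4 atoms; a = 3.520 × 10^-8 cm.
M = ρ·N_A·a³/Z = 8.94 × 6.022 × 10²³ × 4.361 × 10^-23 / 4 = 58.7 g/mol.

58.7 g/mol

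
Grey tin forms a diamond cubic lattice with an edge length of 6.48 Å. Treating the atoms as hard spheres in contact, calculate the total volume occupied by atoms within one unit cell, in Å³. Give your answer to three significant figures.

In a diamond cubic lattice nearest neighbors lie along the body diagonal with √3·a = 8r, so r = 0.2165a = 1.403 Å.
V_atoms = Z × (4/3)πr³ = 8 × (4/3)π × (1.403)³ = 92.5 Å³.

92.5 Å³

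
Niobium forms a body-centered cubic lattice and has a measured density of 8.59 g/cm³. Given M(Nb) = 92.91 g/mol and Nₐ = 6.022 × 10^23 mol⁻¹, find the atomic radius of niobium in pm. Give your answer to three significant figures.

For a BCC cell (Z = 2), a³ = Z·M/(N_A·ρ) = 2 × 92.91 / (6.022 × 10²³ × 8.590) = 3.592 × 10^-23 cm³, so a = 3.300 × 10^-8 cm = 330.0 pm.
Atoms touch along the body diagonal, so √3·a = 4r, so r = 0.4330 × a = 143 pm.

143 pm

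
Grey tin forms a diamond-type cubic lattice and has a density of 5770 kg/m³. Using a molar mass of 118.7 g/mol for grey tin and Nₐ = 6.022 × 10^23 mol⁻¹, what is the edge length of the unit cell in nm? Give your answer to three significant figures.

With Z = 8 atoms per diamond cubic cell, a³ = Z·M/(N_A·ρ) = 8 × 118.7 / (6.022 × 10²³ × 5.770 g/cm³) = 2.733 × 10^-22 cm³.
a = (2.733 × 10^-22)^(1/3) = 6.489 × 10^-8 cm = 0.649 nm.

0.649 nm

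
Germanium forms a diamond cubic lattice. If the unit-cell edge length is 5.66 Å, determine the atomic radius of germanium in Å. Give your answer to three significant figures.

In a diamond cubic lattice, nearest neighbors lie along the body diagonal with √3·a = 8r.
r = √3·a/8 = 1.7321 × 5.66 / 8 = 1.23 Å.

1.23 Å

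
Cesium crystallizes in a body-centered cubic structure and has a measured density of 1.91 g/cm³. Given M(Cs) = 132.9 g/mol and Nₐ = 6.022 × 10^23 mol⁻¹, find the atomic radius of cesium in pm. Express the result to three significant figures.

For a BCC cell (Z = 2), a³ = Z·M/(N_A·ρ) = 2 × 132.9 / (6.022 × 10²³ × 1.910) = 2.311 × 10^-22 cm³, so a = 6.137 × 10^-8 cm = 613.7 pm.
Atoms touch along the body diagonal, so √3·a = 4r, so r = 0.4330 × a = 266 pm.

266 pm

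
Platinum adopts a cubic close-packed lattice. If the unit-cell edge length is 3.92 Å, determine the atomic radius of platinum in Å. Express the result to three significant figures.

1.39 Å

In an FCC lattice, atoms touch along the face diagonal, so √2·a = 4r.
r = √2·a/4 = 1.4142 × 3.92 / 4 = 1.39 Å.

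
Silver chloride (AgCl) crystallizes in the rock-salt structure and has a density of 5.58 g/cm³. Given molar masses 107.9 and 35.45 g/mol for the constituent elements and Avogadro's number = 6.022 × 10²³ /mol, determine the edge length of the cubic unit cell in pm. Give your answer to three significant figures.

555 pm

M(AgCl) = 143.35 g/mol; Z = 4 formula units per cell.
a³ = Z·M/(N_A·ρ) = 4 × 143.35 / (6.022 × 10²³ × 5.58) = 1.706 × 10^-22 cm³, so a = 5.547 × 10^-8 cm = 555 pm.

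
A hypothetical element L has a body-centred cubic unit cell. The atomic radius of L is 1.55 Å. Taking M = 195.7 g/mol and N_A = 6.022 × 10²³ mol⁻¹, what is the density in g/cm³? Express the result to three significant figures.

In a BCC lattice, atoms touch along the body diagonal, so √3·a = 4r, giving a = 3.580 Å = 3.580 × 10^-8 cm.
With Z = 2, ρ = Z·M/(N_A·a³) = 2 × 195.7 / (6.022 × 10²³ × 4.587 × 10^-23) = 14.17 g/cm³.

14.2 g/cm³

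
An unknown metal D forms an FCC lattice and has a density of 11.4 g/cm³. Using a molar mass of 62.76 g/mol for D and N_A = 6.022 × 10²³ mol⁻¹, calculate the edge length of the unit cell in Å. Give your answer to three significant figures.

With Z = 4 atoms per FCC cell, a³ = Z·M/(N_A·ρ) = 4 × 62.76 / (6.022 × 10²³ × 11.40 g/cm³) = 3.657 × 10^-23 cm³.
a = (3.657 × 10^-23)^(1/3) = 3.319 × 10^-8 cm = 3.32 Å.

3.32 Å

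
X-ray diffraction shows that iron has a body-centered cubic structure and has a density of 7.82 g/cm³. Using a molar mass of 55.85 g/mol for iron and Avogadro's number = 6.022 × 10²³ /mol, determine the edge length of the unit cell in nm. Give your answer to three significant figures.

0.287 nm

With Z = 2 atoms per BCC cell, a³ = Z·M/(N_A·ρ) = 2 × 55.85 / (6.022 × 10²³ × 7.820 g/cm³) = 2.372 × 10^-23 cm³.
a = (2.372 × 10^-23)^(1/3) = 2.873 × 10^-8 cm = 0.287 nm.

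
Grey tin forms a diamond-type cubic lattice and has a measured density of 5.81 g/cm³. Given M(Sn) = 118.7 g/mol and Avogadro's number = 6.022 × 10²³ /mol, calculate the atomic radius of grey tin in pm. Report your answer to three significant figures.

For a diamond cubic cell (Z = 8), a³ = Z·M/(N_A·ρ) = 8 × 118.7 / (6.022 × 10²³ × 5.810) = 2.714 × 10^-22 cm³, so a = 6.475 × 10^-8 cm = 647.5 pm.
Nearest neighbors lie along the body diagonal with √3·a = 8r, so r = 0.2165 × a = 140 pm.

140 pm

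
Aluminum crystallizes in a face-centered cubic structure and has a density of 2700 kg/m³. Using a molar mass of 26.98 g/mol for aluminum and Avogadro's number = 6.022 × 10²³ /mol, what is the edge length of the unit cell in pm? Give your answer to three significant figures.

405 pm

With Z = 4 atoms per FCC cell, a³ = Z·M/(N_A·ρ) = 4 × 26.98 / (6.022 × 10²³ × 2.700 g/cm³) = 6.637 × 10^-23 cm³.
a = (6.637 × 10^-23)^(1/3) = 4.049 × 10^-8 cm = 405 pm.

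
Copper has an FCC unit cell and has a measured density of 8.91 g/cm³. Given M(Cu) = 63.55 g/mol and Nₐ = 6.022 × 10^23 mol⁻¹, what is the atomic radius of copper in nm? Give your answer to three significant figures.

For an FCC cell (Z = 4), a³ = Z·M/(N_A·ρ) = 4 × 63.55 / (6.022 × 10²³ × 8.910) = 4.738 × 10^-23 cm³, so a = 3.618 × 10^-8 cm = 0.3618 nm.
Atoms touch along the face diagonal, so √2·a = 4r, so r = 0.3536 × a = 0.128 nm.

0.128 nm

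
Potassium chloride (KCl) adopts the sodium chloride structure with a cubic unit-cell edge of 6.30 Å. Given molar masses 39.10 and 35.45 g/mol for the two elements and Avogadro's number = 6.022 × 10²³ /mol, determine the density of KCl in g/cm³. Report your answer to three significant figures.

1.98 g/cm³

The sodium chloride structure contains Z = 4 formula units per cell; M(KCl) = 39.10 + 35.45 = 74.55 g/mol.
a³ = (6.300 × 10^-8 cm)³ = 2.500 × 10^-22 cm³.
ρ = 4 × 74.55 / (6.022 × 10²³ × 2.500 × 10^-22) = 1.980 g/cm³.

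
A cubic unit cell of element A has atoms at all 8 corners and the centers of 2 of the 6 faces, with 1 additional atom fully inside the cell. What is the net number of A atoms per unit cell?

Corner atoms are shared by 8 cells (1/8 each), face atoms by 2 (1/2 each), interior atoms are unshared.
Net atoms = 8 × 1/8 + 2 × 1/2 + 1 = 1 + 1 + 1 = 3.

3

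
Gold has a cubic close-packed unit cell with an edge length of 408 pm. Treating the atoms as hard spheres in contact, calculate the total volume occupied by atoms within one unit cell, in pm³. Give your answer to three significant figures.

5.03 × 10^7 pm³

In an FCC lattice atoms touch along the face diagonal, so √2·a = 4r, so r = 0.3536a = 144.2 pm.
V_atoms = Z × (4/3)πr³ = 4 × (4/3)π × (144.2)³ = 5.03 × 10^7 pm³.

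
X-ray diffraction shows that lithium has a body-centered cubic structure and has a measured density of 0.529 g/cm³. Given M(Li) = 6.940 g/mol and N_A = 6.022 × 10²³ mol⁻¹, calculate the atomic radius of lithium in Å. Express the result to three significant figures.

1.52 Å

For a BCC cell (Z = 2), a³ = Z·M/(N_A·ρ) = 2 × 6.940 / (6.022 × 10²³ × 0.5290) = 4.357 × 10^-23 cm³, so a = 3.519 × 10^-8 cm = 3.519 Å.
Atoms touch along the body diagonal, so √3·a = 4r, so r = 0.4330 × a = 1.52 Å.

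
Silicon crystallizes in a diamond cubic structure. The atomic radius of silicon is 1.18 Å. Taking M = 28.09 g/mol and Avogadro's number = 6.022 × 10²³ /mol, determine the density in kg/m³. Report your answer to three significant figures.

In a diamond cubic lattice, nearest neighbors lie along the body diagonal with √3·a = 8r, giving a = 5.450 Å = 5.450 × 10^-8 cm.
With Z = 8, ρ = Z·M/(N_A·a³) = 8 × 28.09 / (6.022 × 10²³ × 1.619 × 10^-22) = 2.305 g/cm³ = 2300 kg/m³.

2300 kg/m³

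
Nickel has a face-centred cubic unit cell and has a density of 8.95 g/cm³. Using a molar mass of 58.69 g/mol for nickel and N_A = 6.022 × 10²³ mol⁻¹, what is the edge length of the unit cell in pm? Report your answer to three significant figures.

352 pm

With Z = 4 atoms per FCC cell, a³ = Z·M/(N_A·ρ) = 4 × 58.69 / (6.022 × 10²³ × 8.950 g/cm³) = 4.356 × 10^-23 cm³.
a = (4.356 × 10^-23)^(1/3) = 3.518 × 10^-8 cm = 352 pm.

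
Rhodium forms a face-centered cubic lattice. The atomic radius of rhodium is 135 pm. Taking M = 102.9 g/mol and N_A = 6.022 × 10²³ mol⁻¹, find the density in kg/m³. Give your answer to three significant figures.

12300 kg/m³

In an FCC lattice, atoms touch along the face diagonal, so √2·a = 4r, giving a = 381.8 pm = 3.818 × 10^-8 cm.
With Z = 4, ρ = Z·M/(N_A·a³) = 4 × 102.9 / (6.022 × 10²³ × 5.567 × 10^-23) = 12.28 g/cm³ = 12300 kg/m³.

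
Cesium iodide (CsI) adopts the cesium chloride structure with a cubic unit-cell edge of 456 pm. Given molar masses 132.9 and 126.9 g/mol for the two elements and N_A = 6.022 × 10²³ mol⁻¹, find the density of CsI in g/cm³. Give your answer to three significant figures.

The cesium chloride structure contains Z = 1 formula unit per cell; M(CsI) = 132.9 + 126.9 = 259.8 g/mol.
a³ = (4.560 × 10^-8 cm)³ = 9.482 × 10^-23 cm³.
ρ = 1 × 259.8 / (6.022 × 10²³ × 9.482 × 10^-23) = 4.550 g/cm³.

4.55 g/cm³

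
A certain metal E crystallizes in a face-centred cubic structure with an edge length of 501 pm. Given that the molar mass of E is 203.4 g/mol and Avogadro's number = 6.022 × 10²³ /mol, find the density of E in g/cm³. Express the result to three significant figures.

An FCC unit cell contains Z = 4 atoms.
Cell volume: a³ = (501 pm)³ = (5.010 × 10^-8 cm)³ = 1.258 × 10^-22 cm³.
ρ = Z·M/(N_A·a³) = 4 × 203.4 / (6.022 × 10²³ × 1.258 × 10^-22) = 10.74 g/cm³.

10.7 g/cm³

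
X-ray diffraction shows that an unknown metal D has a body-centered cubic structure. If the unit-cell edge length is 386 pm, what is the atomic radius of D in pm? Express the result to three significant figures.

In a BCC lattice, atoms touch along the body diagonal, so √3·a = 4r.
r = √3·a/4 = 1.7321 × 386 / 4 = 167 pm.

167 pm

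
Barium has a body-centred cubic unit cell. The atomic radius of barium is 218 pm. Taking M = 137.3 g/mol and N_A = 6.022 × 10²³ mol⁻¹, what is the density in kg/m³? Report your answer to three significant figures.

3570 kg/m³

In a BCC lattice, atoms touch along the body diagonal, so √3·a = 4r, giving a = 503.4 pm = 5.034 × 10^-8 cm.
With Z = 2, ρ = Z·M/(N_A·a³) = 2 × 137.3 / (6.022 × 10²³ × 1.276 × 10^-22) = 3.573 g/cm³ = 3570 kg/m³.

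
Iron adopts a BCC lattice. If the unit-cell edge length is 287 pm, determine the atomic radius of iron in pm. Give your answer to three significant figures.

124 pm

In a BCC lattice, atoms touch along the body diagonal, so √3·a = 4r.
r = √3·a/4 = 1.7321 × 287 / 4 = 124 pm.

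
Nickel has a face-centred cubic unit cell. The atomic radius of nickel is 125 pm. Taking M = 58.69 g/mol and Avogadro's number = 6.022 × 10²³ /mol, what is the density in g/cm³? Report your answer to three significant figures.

In an FCC lattice, atoms touch along the face diagonal, so √2·a = 4r, giving a = 353.6 pm = 3.536 × 10^-8 cm.
With Z = 4, ρ = Z·M/(N_A·a³) = 4 × 58.69 / (6.022 × 10²³ × 4.419 × 10^-23) = 8.821 g/cm³.

8.82 g/cm³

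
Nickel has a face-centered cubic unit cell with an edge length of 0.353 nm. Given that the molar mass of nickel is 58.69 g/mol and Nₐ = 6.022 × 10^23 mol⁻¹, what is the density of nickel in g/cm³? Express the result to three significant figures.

8.86 g/cm³

An FCC unit cell contains Z = 4 atoms.
Cell volume: a³ = (0.353 nm)³ = (3.530 × 10^-8 cm)³ = 4.399 × 10^-23 cm³.
ρ = Z·M/(N_A·a³) = 4 × 58.69 / (6.022 × 10²³ × 4.399 × 10^-23) = 8.863 g/cm³.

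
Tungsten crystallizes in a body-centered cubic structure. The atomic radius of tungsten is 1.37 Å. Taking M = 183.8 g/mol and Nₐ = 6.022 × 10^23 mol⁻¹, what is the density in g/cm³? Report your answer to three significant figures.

19.3 g/cm³

In a BCC lattice, atoms touch along the body diagonal, so √3·a = 4r, giving a = 3.164 Å = 3.164 × 10^-8 cm.
With Z = 2, ρ = Z·M/(N_A·a³) = 2 × 183.8 / (6.022 × 10²³ × 3.167 × 10^-23) = 19.27 g/cm³.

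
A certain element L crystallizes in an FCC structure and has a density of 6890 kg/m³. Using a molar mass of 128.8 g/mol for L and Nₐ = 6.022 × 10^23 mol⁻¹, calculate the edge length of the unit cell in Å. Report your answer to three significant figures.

With Z = 4 atoms per FCC cell, a³ = Z·M/(N_A·ρ) = 4 × 128.8 / (6.022 × 10²³ × 6.890 g/cm³) = 1.242 × 10^-22 cm³.
a = (1.242 × 10^-22)^(1/3) = 4.989 × 10^-8 cm = 4.99 Å.

4.99 Å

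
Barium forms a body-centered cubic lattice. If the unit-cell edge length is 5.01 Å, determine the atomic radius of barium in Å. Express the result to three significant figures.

2.17 Å

In a BCC lattice, atoms touch along the body diagonal, so √3·a = 4r.
r = √3·a/4 = 1.7321 × 5.01 / 4 = 2.17 Å.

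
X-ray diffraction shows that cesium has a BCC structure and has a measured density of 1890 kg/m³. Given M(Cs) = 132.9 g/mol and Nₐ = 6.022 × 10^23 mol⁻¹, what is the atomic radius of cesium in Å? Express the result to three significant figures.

For a BCC cell (Z = 2), a³ = Z·M/(N_A·ρ) = 2 × 132.9 / (6.022 × 10²³ × 1.890) = 2.335 × 10^-22 cm³, so a = 6.158 × 10^-8 cm = 6.158 Å.
Atoms touch along the body diagonal, so √3·a = 4r, so r = 0.4330 × a = 2.67 Å.

2.67 Å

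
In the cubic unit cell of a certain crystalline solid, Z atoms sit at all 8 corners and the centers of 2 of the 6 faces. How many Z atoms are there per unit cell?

2

Corner atoms are shared by 8 cells (1/8 each), face atoms by 2 (1/2 each).
Net atoms = 8 × 1/8 + 2 × 1/2 = 1 + 1 = 2.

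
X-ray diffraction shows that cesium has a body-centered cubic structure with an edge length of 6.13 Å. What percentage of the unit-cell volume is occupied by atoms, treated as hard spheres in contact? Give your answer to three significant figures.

In a BCC lattice atoms touch along the body diagonal, so √3·a = 4r, so r = 0.4330a = 2.654 Å.
Packing fraction = Z·(4/3)πr³ / a³ = 2 × (4/3)π × (2.654)³ / (6.13)³ = 0.6802 = 68.0%.

68.0%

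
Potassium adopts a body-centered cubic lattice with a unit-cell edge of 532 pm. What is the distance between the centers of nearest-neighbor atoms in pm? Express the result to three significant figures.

In a BCC structure, atoms touch along the body diagonal, so √3·a = 4r; the nearest-neighbor distance equals 2r = 0.8660·a.
d = 0.8660 × 532 = 461 pm.

461 pm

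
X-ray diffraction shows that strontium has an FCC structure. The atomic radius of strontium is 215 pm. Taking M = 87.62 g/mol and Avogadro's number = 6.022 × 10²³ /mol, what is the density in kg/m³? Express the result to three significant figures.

In an FCC lattice, atoms touch along the face diagonal, so √2·a = 4r, giving a = 608.1 pm = 6.081 × 10^-8 cm.
With Z = 4, ρ = Z·M/(N_A·a³) = 4 × 87.62 / (6.022 × 10²³ × 2.249 × 10^-22) = 2.588 g/cm³ = 2590 kg/m³.

2590 kg/m³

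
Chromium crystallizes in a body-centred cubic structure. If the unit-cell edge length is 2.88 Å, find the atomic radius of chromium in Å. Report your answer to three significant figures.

1.25 Å

In a BCC lattice, atoms touch along the body diagonal, so √3·a = 4r.
r = √3·a/4 = 1.7321 × 2.88 / 4 = 1.25 Å.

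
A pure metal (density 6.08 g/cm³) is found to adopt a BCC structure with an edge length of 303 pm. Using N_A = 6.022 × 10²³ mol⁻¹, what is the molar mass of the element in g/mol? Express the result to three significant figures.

A BCC cell has Z = 2 atoms; a = 3.030 × 10^-8 cm.
M = ρ·N_A·a³/Z = 6.08 × 6.022 × 10²³ × 2.782 × 10^-23 / 2 = 50.9 g/mol.

50.9 g/mol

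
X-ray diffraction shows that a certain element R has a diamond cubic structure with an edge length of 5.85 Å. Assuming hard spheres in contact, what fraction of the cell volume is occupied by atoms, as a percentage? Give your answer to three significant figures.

34.0%

In a diamond cubic lattice nearest neighbors lie along the body diagonal with √3·a = 8r, so r = 0.2165a = 1.267 Å.
Packing fraction = Z·(4/3)πr³ / a³ = 8 × (4/3)π × (1.267)³ / (5.85)³ = 0.3401 = 34.0%.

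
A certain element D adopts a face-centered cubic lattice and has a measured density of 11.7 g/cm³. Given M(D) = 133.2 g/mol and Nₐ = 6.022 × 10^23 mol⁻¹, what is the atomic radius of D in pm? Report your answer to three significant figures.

For an FCC cell (Z = 4), a³ = Z·M/(N_A·ρ) = 4 × 133.2 / (6.022 × 10²³ × 11.70) = 7.562 × 10^-23 cm³, so a = 4.229 × 10^-8 cm = 422.9 pm.
Atoms touch along the face diagonal, so √2·a = 4r, so r = 0.3536 × a = 150 pm.

150 pm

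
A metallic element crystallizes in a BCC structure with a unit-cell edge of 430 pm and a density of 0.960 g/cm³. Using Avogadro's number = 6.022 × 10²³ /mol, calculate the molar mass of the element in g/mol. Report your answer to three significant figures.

23.0 g/mol

A BCC cell has Z = 2 atoms; a = 4.300 × 10^-8 cm.
M = ρ·N_A·a³/Z = 0.960 × 6.022 × 10²³ × 7.951 × 10^-23 / 2 = 23.0 g/mol.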